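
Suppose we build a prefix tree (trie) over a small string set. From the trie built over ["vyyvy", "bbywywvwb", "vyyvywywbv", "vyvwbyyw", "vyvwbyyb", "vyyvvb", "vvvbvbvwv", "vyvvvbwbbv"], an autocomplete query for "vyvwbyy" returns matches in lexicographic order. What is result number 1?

Filter for "vyvwbyy…" and sort: "vyvwbyyb", "vyvwbyyw"
Position 1: vyvwbyyb

vyvwbyyb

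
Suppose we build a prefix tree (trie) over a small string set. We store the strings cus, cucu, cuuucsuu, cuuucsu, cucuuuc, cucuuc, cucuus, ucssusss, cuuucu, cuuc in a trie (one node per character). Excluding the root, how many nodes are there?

Count nodes per top-level branch (shared prefixes stored once):
  'c'-branch (cucu, cucuuc, cucuus, cucuuuc, cus, cuuc, cuuucsu, cuuucsuu, cuuucu): 18 nodes
  'u'-branch (ucssusss): 8 nodes
Sum: 26

26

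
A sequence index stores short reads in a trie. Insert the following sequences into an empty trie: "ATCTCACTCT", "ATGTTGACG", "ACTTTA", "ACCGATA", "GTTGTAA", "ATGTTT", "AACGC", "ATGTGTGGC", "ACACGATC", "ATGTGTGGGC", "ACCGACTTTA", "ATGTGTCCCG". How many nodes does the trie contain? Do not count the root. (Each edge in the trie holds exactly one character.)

Trace insertions, counting only characters that open a new branch:
  "ATCTCACTCT" → 10 new (A, T, C, T, C, A, C, T, C, T)
  "ATGTTGACG" → prefix "AT" already present; 7 new (G, T, T, G, A, C, G)
  "ACTTTA" → prefix "A" already present; 5 new (C, T, T, T, A)
  "ACCGATA" → prefix "AC" already present; 5 new (C, G, A, T, A)
  "GTTGTAA" → 7 new (G, T, T, G, T, A, A)
  "ATGTTT" → prefix "ATGTT" already present; 1 new (T)
  "AACGC" → prefix "A" already present; 4 new (A, C, G, C)
  "ATGTGTGGC" → prefix "ATGT" already present; 5 new (G, T, G, G, C)
  "ACACGATC" → prefix "AC" already present; 6 new (A, C, G, A, T, C)
  "ATGTGTGGGC" → prefix "ATGTGTGG" already present; 2 new (G, C)
  "ACCGACTTTA" → prefix "ACCGA" already present; 5 new (C, T, T, T, A)
  "ATGTGTCCCG" → prefix "ATGTGT" already present; 4 new (C, C, C, G)
Total nodes = 10 + 7 + 5 + 5 + 7 + 1 + 4 + 5 + 6 + 2 + 5 + 4 = 61

61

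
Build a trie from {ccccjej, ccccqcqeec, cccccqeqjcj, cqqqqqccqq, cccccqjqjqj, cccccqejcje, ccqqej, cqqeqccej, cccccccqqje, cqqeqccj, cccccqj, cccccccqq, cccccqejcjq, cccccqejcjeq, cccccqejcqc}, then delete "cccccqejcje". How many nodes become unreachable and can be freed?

A node on "cccccqejcje"'s path can go only if nothing else ends at it or branches off below it.
Every node on "cccccqejcje" is still needed (e.g. by "cccccqejcjeq"), so nothing is freed.
Nodes removed: 0

0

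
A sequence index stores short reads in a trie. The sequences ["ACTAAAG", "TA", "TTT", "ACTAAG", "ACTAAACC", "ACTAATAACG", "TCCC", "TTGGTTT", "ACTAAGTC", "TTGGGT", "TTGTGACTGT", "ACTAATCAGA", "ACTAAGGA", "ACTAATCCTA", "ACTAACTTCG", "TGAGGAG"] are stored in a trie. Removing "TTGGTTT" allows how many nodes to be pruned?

Walk "TTGGTTT" from the leaf back toward the root, removing each node that no remaining word uses.
The suffix "TTT" (3 nodes) is used only by "TTGGTTT"; the node for "TTGG" still has the child "G", so pruning stops there.
Nodes removed: 3

3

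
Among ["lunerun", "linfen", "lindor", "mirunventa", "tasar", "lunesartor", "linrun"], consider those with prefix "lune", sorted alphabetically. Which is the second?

lunesartor

Filter for "lune…" and sort: "lunerun", "lunesartor"
The 2nd is lunesartor.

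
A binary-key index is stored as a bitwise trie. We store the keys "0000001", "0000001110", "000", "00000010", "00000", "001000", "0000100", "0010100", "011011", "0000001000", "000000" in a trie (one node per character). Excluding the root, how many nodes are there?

Count nodes per top-level branch (shared prefixes stored once):
  '0'-branch (000, 00000, 000000, 0000001, 00000010, 0000001000, 0000001110, 0000100, 001000, 0010100, 011011): 28 nodes
Sum: 28

28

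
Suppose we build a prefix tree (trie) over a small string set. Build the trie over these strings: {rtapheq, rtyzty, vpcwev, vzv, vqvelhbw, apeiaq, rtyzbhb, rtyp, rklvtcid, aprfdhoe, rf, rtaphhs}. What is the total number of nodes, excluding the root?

52

Trace insertions, counting only characters that open a new branch:
  "rtapheq" → 7 new (r, t, a, p, h, e, q)
  "rtyzty" → prefix "rt" already present; 4 new (y, z, t, y)
  "vpcwev" → 6 new (v, p, c, w, e, v)
  "vzv" → prefix "v" already present; 2 new (z, v)
  "vqvelhbw" → prefix "v" already present; 7 new (q, v, e, l, h, b, w)
  "apeiaq" → 6 new (a, p, e, i, a, q)
  "rtyzbhb" → prefix "rtyz" already present; 3 new (b, h, b)
  "rtyp" → prefix "rty" already present; 1 new (p)
  "rklvtcid" → prefix "r" already present; 7 new (k, l, v, t, c, i, d)
  "aprfdhoe" → prefix "ap" already present; 6 new (r, f, d, h, o, e)
  "rf" → prefix "r" already present; 1 new (f)
  "rtaphhs" → prefix "rtaph" already present; 2 new (h, s)
Total nodes = 7 + 4 + 6 + 2 + 7 + 6 + 3 + 1 + 7 + 6 + 1 + 2 = 52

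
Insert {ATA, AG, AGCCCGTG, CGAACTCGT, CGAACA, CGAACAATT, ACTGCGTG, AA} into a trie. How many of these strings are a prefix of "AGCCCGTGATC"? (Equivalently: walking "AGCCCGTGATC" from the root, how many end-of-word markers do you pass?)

Check each prefix of "AGCCCGTGATC" against the stored set — each match is an end-marker on the path.
Prefixes of the query that are stored words: "AG", "AGCCCGTG"
Count: 2

2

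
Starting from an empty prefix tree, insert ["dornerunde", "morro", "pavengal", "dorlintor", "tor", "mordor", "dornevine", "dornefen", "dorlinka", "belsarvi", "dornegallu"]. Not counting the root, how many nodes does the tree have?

Trace insertions, counting only characters that open a new branch:
  "dornerunde" → 10 new (d, o, r, n, e, r, u, n, d, e)
  "morro" → 5 new (m, o, r, r, o)
  "pavengal" → 8 new (p, a, v, e, n, g, a, l)
  "dorlintor" → prefix "dor" already present; 6 new (l, i, n, t, o, r)
  "tor" → 3 new (t, o, r)
  "mordor" → prefix "mor" already present; 3 new (d, o, r)
  "dornevine" → prefix "dorne" already present; 4 new (v, i, n, e)
  "dornefen" → prefix "dorne" already present; 3 new (f, e, n)
  "dorlinka" → prefix "dorlin" already present; 2 new (k, a)
  "belsarvi" → 8 new (b, e, l, s, a, r, v, i)
  "dornegallu" → prefix "dorne" already present; 5 new (g, a, l, l, u)
Total nodes = 10 + 5 + 8 + 6 + 3 + 3 + 4 + 3 + 2 + 8 + 5 = 57

57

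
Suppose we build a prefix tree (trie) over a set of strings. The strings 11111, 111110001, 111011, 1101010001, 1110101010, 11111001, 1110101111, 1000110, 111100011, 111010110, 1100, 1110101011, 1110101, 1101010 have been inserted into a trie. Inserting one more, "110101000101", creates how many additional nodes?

The longest prefix of "110101000101" already in the trie is "1101010001" (length 10).
Each of the 2 remaining characters creates one node.

2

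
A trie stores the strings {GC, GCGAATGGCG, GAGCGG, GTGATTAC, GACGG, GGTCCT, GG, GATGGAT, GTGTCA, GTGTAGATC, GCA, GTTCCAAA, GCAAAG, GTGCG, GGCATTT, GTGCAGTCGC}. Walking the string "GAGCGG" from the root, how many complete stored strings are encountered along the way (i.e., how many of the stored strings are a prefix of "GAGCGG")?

1

Walk "GAGCGG" from the root; an end-of-word marker is hit whenever a stored word is a prefix of "GAGCGG".
Prefixes of the query that are stored words: "GAGCGG"
Count: 1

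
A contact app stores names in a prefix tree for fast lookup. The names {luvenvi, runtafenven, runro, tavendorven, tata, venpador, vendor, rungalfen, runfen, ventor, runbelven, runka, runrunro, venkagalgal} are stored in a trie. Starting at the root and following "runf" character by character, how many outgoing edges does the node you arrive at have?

Walk "runf" from the root, arriving at one node.
Distinct next characters after "runf": e.
That node has 1 child edge.

1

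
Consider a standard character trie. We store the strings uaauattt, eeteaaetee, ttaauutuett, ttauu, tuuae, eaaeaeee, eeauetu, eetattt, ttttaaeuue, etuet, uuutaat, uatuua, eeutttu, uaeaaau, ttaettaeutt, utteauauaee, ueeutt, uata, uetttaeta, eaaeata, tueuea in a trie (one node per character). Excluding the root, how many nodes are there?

120

Insert word by word; a character creates a node only if that edge doesn't already exist:
  "uaauattt" → 8 new (u, a, a, u, a, t, t, t)
  "eeteaaetee" → 10 new (e, e, t, e, a, a, e, t, e, e)
  "ttaauutuett" → 11 new (t, t, a, a, u, u, t, u, e, t, t)
  "ttauu" → prefix "tta" already present; 2 new (u, u)
  "tuuae" → prefix "t" already present; 4 new (u, u, a, e)
  "eaaeaeee" → prefix "e" already present; 7 new (a, a, e, a, e, e, e)
  "eeauetu" → prefix "ee" already present; 5 new (a, u, e, t, u)
  "eetattt" → prefix "eet" already present; 4 new (a, t, t, t)
  "ttttaaeuue" → prefix "tt" already present; 8 new (t, t, a, a, e, u, u, e)
  "etuet" → prefix "e" already present; 4 new (t, u, e, t)
  "uuutaat" → prefix "u" already present; 6 new (u, u, t, a, a, t)
  "uatuua" → prefix "ua" already present; 4 new (t, u, u, a)
  "eeutttu" → prefix "ee" already present; 5 new (u, t, t, t, u)
  "uaeaaau" → prefix "ua" already present; 5 new (e, a, a, a, u)
  "ttaettaeutt" → prefix "tta" already present; 8 new (e, t, t, a, e, u, t, t)
  "utteauauaee" → prefix "u" already present; 10 new (t, t, e, a, u, a, u, a, e, e)
  "ueeutt" → prefix "u" already present; 5 new (e, e, u, t, t)
  "uata" → prefix "uat" already present; 1 new (a)
  "uetttaeta" → prefix "ue" already present; 7 new (t, t, t, a, e, t, a)
  "eaaeata" → prefix "eaaea" already present; 2 new (t, a)
  "tueuea" → prefix "tu" already present; 4 new (e, u, e, a)
Total nodes = 8 + 10 + 11 + 2 + 4 + 7 + 5 + 4 + 8 + 4 + 6 + 4 + 5 + 5 + 8 + 10 + 5 + 1 + 7 + 2 + 4 = 120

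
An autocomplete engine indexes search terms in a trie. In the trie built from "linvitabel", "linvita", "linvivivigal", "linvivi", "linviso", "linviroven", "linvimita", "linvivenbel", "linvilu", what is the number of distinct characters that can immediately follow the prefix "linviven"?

The children of the "linviven" node are the distinct next characters among strings starting with "linviven".
Characters that immediately follow "linviven" among the stored strings: {b}.
That node has 1 child edge.

1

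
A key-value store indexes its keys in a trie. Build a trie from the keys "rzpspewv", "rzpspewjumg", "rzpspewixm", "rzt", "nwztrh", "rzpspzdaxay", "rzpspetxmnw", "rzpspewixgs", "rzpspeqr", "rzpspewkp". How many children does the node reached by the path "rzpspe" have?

The children of the "rzpspe" node are the distinct next characters among strings starting with "rzpspe".
Distinct next characters after "rzpspe": q, t, w.
That node has 3 child edges.

3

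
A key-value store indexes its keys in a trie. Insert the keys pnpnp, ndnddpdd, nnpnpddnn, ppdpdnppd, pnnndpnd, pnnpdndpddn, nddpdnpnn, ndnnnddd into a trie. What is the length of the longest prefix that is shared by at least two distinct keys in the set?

3

The deepest shared node is where two words last agree before diverging.
e.g. "ndnddpdd" and "ndnnnddd" share the prefix "ndn" of length 3; no pair shares a longer one.
Longest shared-prefix length: 3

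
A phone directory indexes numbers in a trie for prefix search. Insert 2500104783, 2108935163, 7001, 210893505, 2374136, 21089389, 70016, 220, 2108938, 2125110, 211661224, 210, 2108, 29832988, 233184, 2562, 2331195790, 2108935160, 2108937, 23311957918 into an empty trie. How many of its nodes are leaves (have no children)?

Leaves are exactly the stored words that no other stored word extends.
Those words: "210893505", "2108935160", "2108935163", "2108937", "21089389", "211661224", "2125110", "220", "2331195790", "23311957918", "233184", "2374136", "2500104783", "2562", "29832988", "70016"
Leaf count: 16

16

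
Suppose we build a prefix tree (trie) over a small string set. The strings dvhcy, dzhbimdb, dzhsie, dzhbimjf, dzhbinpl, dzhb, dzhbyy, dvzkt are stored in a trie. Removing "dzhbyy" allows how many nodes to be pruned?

2

Walk "dzhbyy" from the leaf back toward the root, removing each node that no remaining word uses.
The suffix "yy" (2 nodes) is used only by "dzhbyy"; the node for "dzhb" still has the child "i", so pruning stops there.
Nodes removed: 2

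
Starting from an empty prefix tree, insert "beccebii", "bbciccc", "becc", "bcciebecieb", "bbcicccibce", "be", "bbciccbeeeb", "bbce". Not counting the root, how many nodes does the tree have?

34

Trie structure (* marks end of a word):
(root)
└─ b
   ├─ b
   │  └─ c
   │     ├─ e *
   │     └─ i
   │        └─ c
   │           └─ c
   │              ├─ b
   │              │  └─ e
   │              │     └─ e
   │              │        └─ e
   │              │           └─ b *
   │              └─ c *
   │                 └─ i
   │                    └─ b
   │                       └─ c
   │                          └─ e *
   ├─ c
   │  └─ c
   │     └─ i
   │        └─ e
   │           └─ b
   │              └─ e
   │                 └─ c
   │                    └─ i
   │                       └─ e
   │                          └─ b *
   └─ e *
      └─ c
         └─ c *
            └─ e
               └─ b
                  └─ i
                     └─ i *
Counting every labelled node above: 34.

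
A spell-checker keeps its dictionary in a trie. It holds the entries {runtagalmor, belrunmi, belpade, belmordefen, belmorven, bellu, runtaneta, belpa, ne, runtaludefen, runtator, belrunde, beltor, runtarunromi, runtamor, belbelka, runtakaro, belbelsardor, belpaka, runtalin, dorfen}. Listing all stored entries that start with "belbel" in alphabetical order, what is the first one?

Words with prefix "belbel", in lexicographic order: "belbelka", "belbelsardor"
Position 1: belbelka

belbelka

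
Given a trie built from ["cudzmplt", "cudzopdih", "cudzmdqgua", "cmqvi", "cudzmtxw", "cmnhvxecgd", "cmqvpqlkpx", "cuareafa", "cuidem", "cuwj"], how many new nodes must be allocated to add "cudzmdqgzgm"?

"cudzmdqg" is already a path in the trie; the remaining "zgm" must be added.
Each of the 3 remaining characters creates one node.

3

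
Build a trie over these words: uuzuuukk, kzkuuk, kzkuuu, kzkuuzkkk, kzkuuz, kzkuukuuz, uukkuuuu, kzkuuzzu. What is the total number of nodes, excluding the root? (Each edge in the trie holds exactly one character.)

Insert word by word; a character creates a node only if that edge doesn't already exist:
  "uuzuuukk" → 8 new (u, u, z, u, u, u, k, k)
  "kzkuuk" → 6 new (k, z, k, u, u, k)
  "kzkuuu" → prefix "kzkuu" already present; 1 new (u)
  "kzkuuzkkk" → prefix "kzkuu" already present; 4 new (z, k, k, k)
  "kzkuuz" → prefix "kzkuuz" already present; 0 new (none)
  "kzkuukuuz" → prefix "kzkuuk" already present; 3 new (u, u, z)
  "uukkuuuu" → prefix "uu" already present; 6 new (k, k, u, u, u, u)
  "kzkuuzzu" → prefix "kzkuuz" already present; 2 new (z, u)
Total nodes = 8 + 6 + 1 + 4 + 0 + 3 + 6 + 2 = 30

30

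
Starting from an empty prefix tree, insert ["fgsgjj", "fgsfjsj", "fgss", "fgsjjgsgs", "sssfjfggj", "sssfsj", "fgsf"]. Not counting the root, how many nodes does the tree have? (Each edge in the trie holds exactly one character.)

Trie structure (* marks end of a word):
(root)
├─ f
│  └─ g
│     └─ s
│        ├─ f *
│        │  └─ j
│        │     └─ s
│        │        └─ j *
│        ├─ g
│        │  └─ j
│        │     └─ j *
│        ├─ j
│        │  └─ j
│        │     └─ g
│        │        └─ s
│        │           └─ g
│        │              └─ s *
│        └─ s *
└─ s
   └─ s
      └─ s
         └─ f
            ├─ j
            │  └─ f
            │     └─ g
            │        └─ g
            │           └─ j *
            └─ s
               └─ j *
Counting every labelled node above: 28.

28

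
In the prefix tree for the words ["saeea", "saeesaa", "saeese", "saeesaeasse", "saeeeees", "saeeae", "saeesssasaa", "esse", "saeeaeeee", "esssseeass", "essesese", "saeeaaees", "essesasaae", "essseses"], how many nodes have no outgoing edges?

11

A leaf is a node with no children — equivalently, the end of a word that is not a proper prefix of any other stored word.
Those words: "essesasaae", "essesese", "essseses", "esssseeass", "saeeaaees", "saeeaeeee", "saeeeees", "saeesaa", "saeesaeasse", "saeese", "saeesssasaa"
Leaf count: 11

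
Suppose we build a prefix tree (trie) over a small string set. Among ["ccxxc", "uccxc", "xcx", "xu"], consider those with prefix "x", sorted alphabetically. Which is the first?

Words with prefix "x", in lexicographic order: "xcx", "xu"
Position 1: xcx

xcx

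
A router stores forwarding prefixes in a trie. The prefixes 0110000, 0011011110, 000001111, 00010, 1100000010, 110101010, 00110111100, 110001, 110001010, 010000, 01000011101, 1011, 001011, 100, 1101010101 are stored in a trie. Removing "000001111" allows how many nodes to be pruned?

6

Walk "000001111" from the leaf back toward the root, removing each node that no remaining word uses.
The suffix "001111" (6 nodes) is used only by "000001111"; the node for "000" still has the child "1", so pruning stops there.
Nodes removed: 6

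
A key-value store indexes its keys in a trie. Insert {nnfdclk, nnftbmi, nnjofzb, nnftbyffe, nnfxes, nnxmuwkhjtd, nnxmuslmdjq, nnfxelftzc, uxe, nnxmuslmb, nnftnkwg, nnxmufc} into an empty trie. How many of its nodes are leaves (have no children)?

12

Leaves are exactly the stored words that no other stored word extends.
Those words: "nnfdclk", "nnftbmi", "nnftbyffe", "nnftnkwg", "nnfxelftzc", "nnfxes", "nnjofzb", "nnxmufc", "nnxmuslmb", "nnxmuslmdjq", "nnxmuwkhjtd", "uxe"
Leaf count: 12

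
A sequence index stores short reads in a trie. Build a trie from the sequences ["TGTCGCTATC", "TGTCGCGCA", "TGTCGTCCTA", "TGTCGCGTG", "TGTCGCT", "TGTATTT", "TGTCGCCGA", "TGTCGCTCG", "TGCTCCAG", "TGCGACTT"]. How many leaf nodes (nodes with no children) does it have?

9

A leaf is a node with no children — equivalently, the end of a word that is not a proper prefix of any other stored word.
Those words: "TGCGACTT", "TGCTCCAG", "TGTATTT", "TGTCGCCGA", "TGTCGCGCA", "TGTCGCGTG", "TGTCGCTATC", "TGTCGCTCG", "TGTCGTCCTA"
Leaf count: 9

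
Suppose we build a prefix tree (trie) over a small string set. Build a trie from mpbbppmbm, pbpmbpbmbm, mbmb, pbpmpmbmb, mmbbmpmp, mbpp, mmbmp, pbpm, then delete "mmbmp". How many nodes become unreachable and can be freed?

A node on "mmbmp"'s path can go only if nothing else ends at it or branches off below it.
The suffix "mp" (2 nodes) is used only by "mmbmp"; the node for "mmb" still has the child "b", so pruning stops there.
Nodes removed: 2

2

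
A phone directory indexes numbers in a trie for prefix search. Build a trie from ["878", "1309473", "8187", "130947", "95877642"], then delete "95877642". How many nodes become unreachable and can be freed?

8

Walk "95877642" from the leaf back toward the root, removing each node that no remaining word uses.
No other word shares any prefix with "95877642", so all 8 of its nodes go.
Nodes removed: 8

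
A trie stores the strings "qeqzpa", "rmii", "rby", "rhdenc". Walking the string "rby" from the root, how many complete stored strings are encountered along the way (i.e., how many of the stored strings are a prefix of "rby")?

Traverse "rby" character by character; count nodes along the way that are marked as word ends.
Prefixes of the query that are stored words: "rby"
Count: 1

1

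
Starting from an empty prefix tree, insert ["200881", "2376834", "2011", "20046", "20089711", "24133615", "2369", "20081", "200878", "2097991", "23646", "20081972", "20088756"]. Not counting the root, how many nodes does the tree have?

45

Trace insertions, counting only characters that open a new branch:
  "200881" → 6 new (2, 0, 0, 8, 8, 1)
  "2376834" → prefix "2" already present; 6 new (3, 7, 6, 8, 3, 4)
  "2011" → prefix "20" already present; 2 new (1, 1)
  "20046" → prefix "200" already present; 2 new (4, 6)
  "20089711" → prefix "2008" already present; 4 new (9, 7, 1, 1)
  "24133615" → prefix "2" already present; 7 new (4, 1, 3, 3, 6, 1, 5)
  "2369" → prefix "23" already present; 2 new (6, 9)
  "20081" → prefix "2008" already present; 1 new (1)
  "200878" → prefix "2008" already present; 2 new (7, 8)
  "2097991" → prefix "20" already present; 5 new (9, 7, 9, 9, 1)
  "23646" → prefix "236" already present; 2 new (4, 6)
  "20081972" → prefix "20081" already present; 3 new (9, 7, 2)
  "20088756" → prefix "20088" already present; 3 new (7, 5, 6)
Total nodes = 6 + 6 + 2 + 2 + 4 + 7 + 2 + 1 + 2 + 5 + 2 + 3 + 3 = 45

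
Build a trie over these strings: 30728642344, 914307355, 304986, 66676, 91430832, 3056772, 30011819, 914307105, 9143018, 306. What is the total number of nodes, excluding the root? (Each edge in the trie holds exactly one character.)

49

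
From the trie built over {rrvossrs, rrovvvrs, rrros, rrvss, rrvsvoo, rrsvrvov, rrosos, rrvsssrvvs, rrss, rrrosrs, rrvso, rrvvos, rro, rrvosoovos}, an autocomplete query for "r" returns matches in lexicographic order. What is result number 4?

Filter for "r…" and sort: "rro", "rrosos", "rrovvvrs", "rrros", "rrrosrs", "rrss", "rrsvrvov", "rrvosoovos", "rrvossrs", "rrvso", "rrvss", "rrvsssrvvs", "rrvsvoo", "rrvvos"
Position 4: rrros

rrros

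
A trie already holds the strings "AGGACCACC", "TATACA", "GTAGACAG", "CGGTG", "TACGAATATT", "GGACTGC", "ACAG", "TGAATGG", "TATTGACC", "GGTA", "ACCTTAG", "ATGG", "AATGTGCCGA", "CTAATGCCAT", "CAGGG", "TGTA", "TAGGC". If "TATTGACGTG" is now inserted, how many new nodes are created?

The longest prefix of "TATTGACGTG" already in the trie is "TATTGAC" (length 7).
So 10 − 7 = 3 new nodes.

3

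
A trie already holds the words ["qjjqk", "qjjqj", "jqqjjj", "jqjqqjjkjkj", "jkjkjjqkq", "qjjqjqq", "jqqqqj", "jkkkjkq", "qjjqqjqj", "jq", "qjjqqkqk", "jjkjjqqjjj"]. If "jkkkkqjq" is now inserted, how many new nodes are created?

4

The longest prefix of "jkkkkqjq" already in the trie is "jkkk" (length 4).
New nodes needed: |"jkkkkqjq"| − 4 = 8 − 4 = 4.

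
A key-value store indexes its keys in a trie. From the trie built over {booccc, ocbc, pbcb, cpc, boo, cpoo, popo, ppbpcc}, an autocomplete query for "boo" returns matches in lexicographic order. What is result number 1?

Filter for "boo…" and sort: "boo", "booccc"
Position 1: boo

boo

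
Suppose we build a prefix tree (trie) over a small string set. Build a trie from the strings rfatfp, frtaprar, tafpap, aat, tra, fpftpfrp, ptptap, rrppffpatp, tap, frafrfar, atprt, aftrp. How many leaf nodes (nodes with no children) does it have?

12

Leaves are exactly the stored words that no other stored word extends.
Those words: "aat", "aftrp", "atprt", "fpftpfrp", "frafrfar", "frtaprar", "ptptap", "rfatfp", "rrppffpatp", "tafpap", "tap", "tra"
Leaf count: 12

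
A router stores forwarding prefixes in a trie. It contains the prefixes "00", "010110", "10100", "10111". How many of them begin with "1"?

2

Filter for entries beginning with "1":
Words under "1": 10100, 10111
Count: 2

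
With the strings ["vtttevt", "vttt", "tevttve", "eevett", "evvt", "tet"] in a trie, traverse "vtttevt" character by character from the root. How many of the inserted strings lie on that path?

2

Check each prefix of "vtttevt" against the stored set — each match is an end-marker on the path.
Prefixes of the query that are stored words: "vttt", "vtttevt"
Count: 2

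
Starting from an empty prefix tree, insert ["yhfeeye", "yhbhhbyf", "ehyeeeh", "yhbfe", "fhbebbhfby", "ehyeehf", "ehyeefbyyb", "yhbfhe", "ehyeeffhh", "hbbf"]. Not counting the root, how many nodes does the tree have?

Insert word by word; a character creates a node only if that edge doesn't already exist:
  "yhfeeye" → 7 new (y, h, f, e, e, y, e)
  "yhbhhbyf" → prefix "yh" already present; 6 new (b, h, h, b, y, f)
  "ehyeeeh" → 7 new (e, h, y, e, e, e, h)
  "yhbfe" → prefix "yhb" already present; 2 new (f, e)
  "fhbebbhfby" → 10 new (f, h, b, e, b, b, h, f, b, y)
  "ehyeehf" → prefix "ehyee" already present; 2 new (h, f)
  "ehyeefbyyb" → prefix "ehyee" already present; 5 new (f, b, y, y, b)
  "yhbfhe" → prefix "yhbf" already present; 2 new (h, e)
  "ehyeeffhh" → prefix "ehyeef" already present; 3 new (f, h, h)
  "hbbf" → 4 new (h, b, b, f)
Total nodes = 7 + 6 + 7 + 2 + 10 + 2 + 5 + 2 + 3 + 4 = 48

48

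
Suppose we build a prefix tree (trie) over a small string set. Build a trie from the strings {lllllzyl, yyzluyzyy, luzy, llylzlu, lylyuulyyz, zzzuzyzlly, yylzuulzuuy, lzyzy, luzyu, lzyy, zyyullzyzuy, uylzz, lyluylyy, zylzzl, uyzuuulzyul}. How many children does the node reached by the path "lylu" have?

The children of the "lylu" node are the distinct next characters among strings starting with "lylu".
Characters that immediately follow "lylu" among the stored strings: {y}.
That node has 1 child edge.

1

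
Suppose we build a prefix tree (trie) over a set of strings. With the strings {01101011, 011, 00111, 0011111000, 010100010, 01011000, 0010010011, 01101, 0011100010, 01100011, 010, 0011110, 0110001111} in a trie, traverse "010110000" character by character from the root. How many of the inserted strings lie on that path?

Traverse "010110000" character by character; count nodes along the way that are marked as word ends.
Prefixes of the query that are stored words: "010", "01011000"
Count: 2

2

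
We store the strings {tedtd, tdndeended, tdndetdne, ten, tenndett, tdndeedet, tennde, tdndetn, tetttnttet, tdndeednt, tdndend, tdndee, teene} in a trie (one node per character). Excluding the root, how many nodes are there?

43

For each word, the new-node count is its length minus the longest prefix already in the trie:
  "tedtd" → 5 new (t, e, d, t, d)
  "tdndeended" → prefix "t" already present; 9 new (d, n, d, e, e, n, d, e, d)
  "tdndetdne" → prefix "tdnde" already present; 4 new (t, d, n, e)
  "ten" → prefix "te" already present; 1 new (n)
  "tenndett" → prefix "ten" already present; 5 new (n, d, e, t, t)
  "tdndeedet" → prefix "tdndee" already present; 3 new (d, e, t)
  "tennde" → prefix "tennde" already present; 0 new (none)
  "tdndetn" → prefix "tdndet" already present; 1 new (n)
  "tetttnttet" → prefix "te" already present; 8 new (t, t, t, n, t, t, e, t)
  "tdndeednt" → prefix "tdndeed" already present; 2 new (n, t)
  "tdndend" → prefix "tdnde" already present; 2 new (n, d)
  "tdndee" → prefix "tdndee" already present; 0 new (none)
  "teene" → prefix "te" already present; 3 new (e, n, e)
Total nodes = 5 + 9 + 4 + 1 + 5 + 3 + 0 + 1 + 8 + 2 + 2 + 0 + 3 = 43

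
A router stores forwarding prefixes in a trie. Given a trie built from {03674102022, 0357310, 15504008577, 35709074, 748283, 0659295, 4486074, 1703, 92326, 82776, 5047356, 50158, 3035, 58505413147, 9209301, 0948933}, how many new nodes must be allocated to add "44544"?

"44" is already a path in the trie; the remaining "544" must be added.
So 5 − 2 = 3 new nodes.

3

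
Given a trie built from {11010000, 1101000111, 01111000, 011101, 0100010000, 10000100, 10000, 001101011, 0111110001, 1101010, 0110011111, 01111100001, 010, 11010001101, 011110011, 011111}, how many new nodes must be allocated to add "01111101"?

"0111110" is already a path in the trie; the remaining "1" must be added.
So 8 − 7 = 1 new nodes.

1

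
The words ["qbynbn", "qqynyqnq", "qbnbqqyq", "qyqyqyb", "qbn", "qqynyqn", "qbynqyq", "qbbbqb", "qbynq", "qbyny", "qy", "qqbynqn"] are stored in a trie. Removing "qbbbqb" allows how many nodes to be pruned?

4

A node on "qbbbqb"'s path can go only if nothing else ends at it or branches off below it.
The suffix "bbqb" (4 nodes) is used only by "qbbbqb"; the node for "qb" still has the child "y", so pruning stops there.
Nodes removed: 4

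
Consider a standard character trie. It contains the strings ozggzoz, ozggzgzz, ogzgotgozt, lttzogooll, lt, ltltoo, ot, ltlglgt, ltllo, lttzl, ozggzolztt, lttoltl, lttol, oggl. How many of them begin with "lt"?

Walk to "lt"; the words in its subtree are exactly those with that prefix.
Words under "lt": lt, ltlglgt, ltllo, ltltoo, lttol, lttoltl, lttzl, lttzogooll
Count: 8

8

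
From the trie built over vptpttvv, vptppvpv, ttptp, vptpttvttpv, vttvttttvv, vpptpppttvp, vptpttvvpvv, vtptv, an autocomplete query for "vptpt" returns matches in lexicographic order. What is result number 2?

vptpttvv

DFS of the "vptpt" subtree visits, in order: "vptpttvttpv", "vptpttvv", "vptpttvvpvv"
Position 2: vptpttvv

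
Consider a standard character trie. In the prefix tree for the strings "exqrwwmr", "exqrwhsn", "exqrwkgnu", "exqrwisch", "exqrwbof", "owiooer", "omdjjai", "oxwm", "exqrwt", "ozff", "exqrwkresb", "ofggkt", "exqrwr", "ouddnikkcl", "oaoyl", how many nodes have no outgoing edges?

15

A leaf is a node with no children — equivalently, the end of a word that is not a proper prefix of any other stored word.
Those words: "exqrwbof", "exqrwhsn", "exqrwisch", "exqrwkgnu", "exqrwkresb", "exqrwr", "exqrwt", "exqrwwmr", "oaoyl", "ofggkt", "omdjjai", "ouddnikkcl", "owiooer", "oxwm", "ozff"
Leaf count: 15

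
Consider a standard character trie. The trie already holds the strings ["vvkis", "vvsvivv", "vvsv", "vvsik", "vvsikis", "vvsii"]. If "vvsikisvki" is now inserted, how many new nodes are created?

"vvsikis" is already a path in the trie; the remaining "vki" must be added.
New nodes needed: |"vvsikisvki"| − 7 = 10 − 7 = 3.

3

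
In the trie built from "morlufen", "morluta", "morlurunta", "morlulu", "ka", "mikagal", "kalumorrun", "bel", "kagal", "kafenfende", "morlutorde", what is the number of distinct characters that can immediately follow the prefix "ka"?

3

The children of the "ka" node are the distinct next characters among strings starting with "ka".
Characters that immediately follow "ka" among the stored strings: {f, g, l}.
That node has 3 child edges.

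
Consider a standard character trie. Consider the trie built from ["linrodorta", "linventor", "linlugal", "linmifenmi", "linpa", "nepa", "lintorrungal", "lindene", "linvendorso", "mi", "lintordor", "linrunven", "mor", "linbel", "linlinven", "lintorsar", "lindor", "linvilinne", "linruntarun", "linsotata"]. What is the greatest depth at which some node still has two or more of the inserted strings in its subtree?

Equivalently: take the maximum, over all pairs, of their longest common prefix length.
e.g. "linruntarun" and "linrunven" share the prefix "linrun" of length 6; no pair shares a longer one.
Longest shared-prefix length: 6

6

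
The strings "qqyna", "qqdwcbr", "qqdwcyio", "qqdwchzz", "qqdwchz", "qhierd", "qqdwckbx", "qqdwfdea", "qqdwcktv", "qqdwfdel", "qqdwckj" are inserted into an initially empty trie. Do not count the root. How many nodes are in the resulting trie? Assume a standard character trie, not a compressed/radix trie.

32

Count nodes per top-level branch (shared prefixes stored once):
  'q'-branch (qhierd, qqdwcbr, qqdwchz, qqdwchzz, qqdwckbx, qqdwckj, qqdwcktv, qqdwcyio, qqdwfdea, qqdwfdel, qqyna): 32 nodes
Sum: 32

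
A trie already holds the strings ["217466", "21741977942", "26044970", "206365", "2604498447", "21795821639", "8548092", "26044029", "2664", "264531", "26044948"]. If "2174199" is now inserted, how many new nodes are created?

Walking "2174199" from the root, the first 6 characters ("217419") follow existing edges; "9" is the first miss.
New nodes needed: |"2174199"| − 6 = 7 − 6 = 1.

1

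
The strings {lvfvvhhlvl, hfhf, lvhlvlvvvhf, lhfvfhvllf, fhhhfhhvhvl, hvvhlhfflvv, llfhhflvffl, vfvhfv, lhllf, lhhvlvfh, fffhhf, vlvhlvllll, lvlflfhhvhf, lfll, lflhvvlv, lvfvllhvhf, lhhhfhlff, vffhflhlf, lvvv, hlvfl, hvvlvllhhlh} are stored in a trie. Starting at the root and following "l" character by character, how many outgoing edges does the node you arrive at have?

Walk "l" from the root, arriving at one node.
Distinct next characters after "l": f, h, l, v.
That node has 4 child edges.

4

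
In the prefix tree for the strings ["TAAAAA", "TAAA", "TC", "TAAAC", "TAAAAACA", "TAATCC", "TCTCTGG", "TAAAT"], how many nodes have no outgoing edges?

5

A leaf is a node with no children — equivalently, the end of a word that is not a proper prefix of any other stored word.
Those words: "TAAAAACA", "TAAAC", "TAAAT", "TAATCC", "TCTCTGG"
Leaf count: 5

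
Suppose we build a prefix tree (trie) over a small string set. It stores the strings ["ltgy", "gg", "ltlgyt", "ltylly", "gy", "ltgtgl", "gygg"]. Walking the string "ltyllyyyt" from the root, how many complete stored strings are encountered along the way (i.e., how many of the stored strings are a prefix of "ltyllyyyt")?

1

Check each prefix of "ltyllyyyt" against the stored set — each match is an end-marker on the path.
Prefixes of the query that are stored words: "ltylly"
Count: 1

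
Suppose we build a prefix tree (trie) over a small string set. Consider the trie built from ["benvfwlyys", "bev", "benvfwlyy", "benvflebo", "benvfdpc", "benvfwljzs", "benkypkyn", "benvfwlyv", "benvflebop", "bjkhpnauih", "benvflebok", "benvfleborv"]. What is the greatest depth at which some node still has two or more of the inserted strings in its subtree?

9

Equivalently: take the maximum, over all pairs, of their longest common prefix length.
e.g. "benvflebo" and "benvflebok" share the prefix "benvflebo" of length 9; no pair shares a longer one.
Longest shared-prefix length: 9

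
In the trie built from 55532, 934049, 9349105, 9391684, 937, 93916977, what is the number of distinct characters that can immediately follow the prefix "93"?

3

Follow the path "93" to its node, then look at its outgoing edges.
Characters that immediately follow "93" among the stored strings: {4, 7, 9}.
That node has 3 child edges.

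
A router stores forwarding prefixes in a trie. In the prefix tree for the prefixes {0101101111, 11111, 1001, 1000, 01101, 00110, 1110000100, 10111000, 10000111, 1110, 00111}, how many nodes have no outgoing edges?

A leaf is a node with no children — equivalently, the end of a word that is not a proper prefix of any other stored word.
Those words: "00110", "00111", "0101101111", "01101", "10000111", "1001", "10111000", "1110000100", "11111"
Leaf count: 9

9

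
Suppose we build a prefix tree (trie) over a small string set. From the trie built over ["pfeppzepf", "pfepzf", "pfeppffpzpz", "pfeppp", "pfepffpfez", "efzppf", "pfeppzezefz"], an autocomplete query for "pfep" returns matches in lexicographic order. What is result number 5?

pfeppzezefz

DFS of the "pfep" subtree visits, in order: "pfepffpfez", "pfeppffpzpz", "pfeppp", "pfeppzepf", "pfeppzezefz", "pfepzf"
Position 5: pfeppzezefz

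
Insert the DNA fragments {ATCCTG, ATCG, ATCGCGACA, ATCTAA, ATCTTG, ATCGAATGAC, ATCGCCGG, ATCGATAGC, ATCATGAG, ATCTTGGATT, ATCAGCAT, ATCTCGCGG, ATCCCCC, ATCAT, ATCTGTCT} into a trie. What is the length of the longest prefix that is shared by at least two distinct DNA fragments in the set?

Look for the deepest trie node that still has at least two words in its subtree.
e.g. "ATCTTG" and "ATCTTGGATT" share the prefix "ATCTTG" of length 6; no pair shares a longer one.
Longest shared-prefix length: 6

6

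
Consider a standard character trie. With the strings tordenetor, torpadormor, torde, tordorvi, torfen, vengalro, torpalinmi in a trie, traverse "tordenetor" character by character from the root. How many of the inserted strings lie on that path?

2

Traverse "tordenetor" character by character; count nodes along the way that are marked as word ends.
Prefixes of the query that are stored words: "torde", "tordenetor"
Count: 2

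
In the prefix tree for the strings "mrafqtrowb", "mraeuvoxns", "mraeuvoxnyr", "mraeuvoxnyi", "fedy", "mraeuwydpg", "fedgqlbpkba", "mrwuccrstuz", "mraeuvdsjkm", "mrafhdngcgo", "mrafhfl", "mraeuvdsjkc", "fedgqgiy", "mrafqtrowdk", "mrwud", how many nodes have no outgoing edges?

A leaf is a node with no children — equivalently, the end of a word that is not a proper prefix of any other stored word.
Those words: "fedgqgiy", "fedgqlbpkba", "fedy", "mraeuvdsjkc", "mraeuvdsjkm", "mraeuvoxns", "mraeuvoxnyi", "mraeuvoxnyr", "mraeuwydpg", "mrafhdngcgo", "mrafhfl", "mrafqtrowb", "mrafqtrowdk", "mrwuccrstuz", "mrwud"
Leaf count: 15

15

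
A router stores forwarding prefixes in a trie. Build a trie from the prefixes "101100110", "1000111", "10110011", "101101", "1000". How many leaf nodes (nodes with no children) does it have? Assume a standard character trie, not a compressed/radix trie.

3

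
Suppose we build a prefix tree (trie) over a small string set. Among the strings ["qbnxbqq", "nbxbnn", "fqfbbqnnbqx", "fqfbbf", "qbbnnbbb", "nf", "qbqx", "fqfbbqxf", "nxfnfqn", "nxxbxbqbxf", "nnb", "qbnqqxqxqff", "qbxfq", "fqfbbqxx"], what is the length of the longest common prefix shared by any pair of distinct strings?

7

Equivalently: take the maximum, over all pairs, of their longest common prefix length.
e.g. "fqfbbqxf" and "fqfbbqxx" share the prefix "fqfbbqx" of length 7; no pair shares a longer one.
Longest shared-prefix length: 7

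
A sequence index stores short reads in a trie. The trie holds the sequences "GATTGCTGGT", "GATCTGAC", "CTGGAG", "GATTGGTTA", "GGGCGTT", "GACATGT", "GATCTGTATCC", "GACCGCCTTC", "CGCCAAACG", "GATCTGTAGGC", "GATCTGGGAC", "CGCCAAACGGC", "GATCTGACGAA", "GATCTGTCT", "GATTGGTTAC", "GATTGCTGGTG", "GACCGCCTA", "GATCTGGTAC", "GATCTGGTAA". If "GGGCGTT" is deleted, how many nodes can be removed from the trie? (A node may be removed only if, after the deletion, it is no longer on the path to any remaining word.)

Walk "GGGCGTT" from the leaf back toward the root, removing each node that no remaining word uses.
The suffix "GGCGTT" (6 nodes) is used only by "GGGCGTT"; the node for "G" still has the child "A", so pruning stops there.
Nodes removed: 6

6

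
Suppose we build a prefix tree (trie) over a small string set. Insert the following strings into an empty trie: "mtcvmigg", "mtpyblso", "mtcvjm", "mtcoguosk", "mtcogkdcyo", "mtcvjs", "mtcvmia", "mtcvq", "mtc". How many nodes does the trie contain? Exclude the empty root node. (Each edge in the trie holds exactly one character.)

30

Insert word by word; a character creates a node only if that edge doesn't already exist:
  "mtcvmigg" → 8 new (m, t, c, v, m, i, g, g)
  "mtpyblso" → prefix "mt" already present; 6 new (p, y, b, l, s, o)
  "mtcvjm" → prefix "mtcv" already present; 2 new (j, m)
  "mtcoguosk" → prefix "mtc" already present; 6 new (o, g, u, o, s, k)
  "mtcogkdcyo" → prefix "mtcog" already present; 5 new (k, d, c, y, o)
  "mtcvjs" → prefix "mtcvj" already present; 1 new (s)
  "mtcvmia" → prefix "mtcvmi" already present; 1 new (a)
  "mtcvq" → prefix "mtcv" already present; 1 new (q)
  "mtc" → prefix "mtc" already present; 0 new (none)
Total nodes = 8 + 6 + 2 + 6 + 5 + 1 + 1 + 1 + 0 = 30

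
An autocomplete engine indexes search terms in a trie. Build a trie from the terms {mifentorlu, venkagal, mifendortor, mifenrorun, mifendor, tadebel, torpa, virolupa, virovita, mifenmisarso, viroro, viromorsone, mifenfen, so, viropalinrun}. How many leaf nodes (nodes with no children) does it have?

Leaves are exactly the stored words that no other stored word extends.
Those words: "mifendortor", "mifenfen", "mifenmisarso", "mifenrorun", "mifentorlu", "so", "tadebel", "torpa", "venkagal", "virolupa", "viromorsone", "viropalinrun", "viroro", "virovita"
Leaf count: 14

14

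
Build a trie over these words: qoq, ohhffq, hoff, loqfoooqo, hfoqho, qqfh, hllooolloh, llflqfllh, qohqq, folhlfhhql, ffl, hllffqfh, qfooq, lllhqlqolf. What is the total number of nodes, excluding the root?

79

Trace insertions, counting only characters that open a new branch:
  "qoq" → 3 new (q, o, q)
  "ohhffq" → 6 new (o, h, h, f, f, q)
  "hoff" → 4 new (h, o, f, f)
  "loqfoooqo" → 9 new (l, o, q, f, o, o, o, q, o)
  "hfoqho" → prefix "h" already present; 5 new (f, o, q, h, o)
  "qqfh" → prefix "q" already present; 3 new (q, f, h)
  "hllooolloh" → prefix "h" already present; 9 new (l, l, o, o, o, l, l, o, h)
  "llflqfllh" → prefix "l" already present; 8 new (l, f, l, q, f, l, l, h)
  "qohqq" → prefix "qo" already present; 3 new (h, q, q)
  "folhlfhhql" → 10 new (f, o, l, h, l, f, h, h, q, l)
  "ffl" → prefix "f" already present; 2 new (f, l)
  "hllffqfh" → prefix "hll" already present; 5 new (f, f, q, f, h)
  "qfooq" → prefix "q" already present; 4 new (f, o, o, q)
  "lllhqlqolf" → prefix "ll" already present; 8 new (l, h, q, l, q, o, l, f)
Total nodes = 3 + 6 + 4 + 9 + 5 + 3 + 9 + 8 + 3 + 10 + 2 + 5 + 4 + 8 = 79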